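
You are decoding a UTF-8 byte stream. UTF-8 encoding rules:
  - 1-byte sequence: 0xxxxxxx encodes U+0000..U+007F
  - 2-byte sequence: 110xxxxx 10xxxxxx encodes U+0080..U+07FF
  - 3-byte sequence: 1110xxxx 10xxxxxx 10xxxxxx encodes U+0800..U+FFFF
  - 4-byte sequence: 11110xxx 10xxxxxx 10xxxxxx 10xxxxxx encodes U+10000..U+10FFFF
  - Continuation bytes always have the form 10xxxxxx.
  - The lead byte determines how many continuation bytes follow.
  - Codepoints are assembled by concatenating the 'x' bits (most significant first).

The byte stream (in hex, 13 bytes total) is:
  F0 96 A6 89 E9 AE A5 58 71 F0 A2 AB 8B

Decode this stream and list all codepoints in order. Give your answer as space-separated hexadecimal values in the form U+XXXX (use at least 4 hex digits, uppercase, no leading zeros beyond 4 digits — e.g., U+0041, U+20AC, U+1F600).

Answer: U+16989 U+9BA5 U+0058 U+0071 U+22ACB

Derivation:
Byte[0]=F0: 4-byte lead, need 3 cont bytes. acc=0x0
Byte[1]=96: continuation. acc=(acc<<6)|0x16=0x16
Byte[2]=A6: continuation. acc=(acc<<6)|0x26=0x5A6
Byte[3]=89: continuation. acc=(acc<<6)|0x09=0x16989
Completed: cp=U+16989 (starts at byte 0)
Byte[4]=E9: 3-byte lead, need 2 cont bytes. acc=0x9
Byte[5]=AE: continuation. acc=(acc<<6)|0x2E=0x26E
Byte[6]=A5: continuation. acc=(acc<<6)|0x25=0x9BA5
Completed: cp=U+9BA5 (starts at byte 4)
Byte[7]=58: 1-byte ASCII. cp=U+0058
Byte[8]=71: 1-byte ASCII. cp=U+0071
Byte[9]=F0: 4-byte lead, need 3 cont bytes. acc=0x0
Byte[10]=A2: continuation. acc=(acc<<6)|0x22=0x22
Byte[11]=AB: continuation. acc=(acc<<6)|0x2B=0x8AB
Byte[12]=8B: continuation. acc=(acc<<6)|0x0B=0x22ACB
Completed: cp=U+22ACB (starts at byte 9)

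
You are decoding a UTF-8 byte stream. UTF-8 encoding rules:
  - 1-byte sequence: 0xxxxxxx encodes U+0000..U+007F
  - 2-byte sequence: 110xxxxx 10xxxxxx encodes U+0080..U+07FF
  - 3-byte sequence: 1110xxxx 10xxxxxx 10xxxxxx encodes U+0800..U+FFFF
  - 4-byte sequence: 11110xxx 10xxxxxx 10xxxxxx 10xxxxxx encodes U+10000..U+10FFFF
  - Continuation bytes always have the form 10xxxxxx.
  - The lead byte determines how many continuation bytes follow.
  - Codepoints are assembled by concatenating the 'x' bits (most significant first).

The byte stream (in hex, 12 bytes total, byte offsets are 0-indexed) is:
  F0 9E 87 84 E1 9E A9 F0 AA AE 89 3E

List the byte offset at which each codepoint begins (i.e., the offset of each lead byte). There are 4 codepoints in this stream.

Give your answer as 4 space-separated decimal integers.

Byte[0]=F0: 4-byte lead, need 3 cont bytes. acc=0x0
Byte[1]=9E: continuation. acc=(acc<<6)|0x1E=0x1E
Byte[2]=87: continuation. acc=(acc<<6)|0x07=0x787
Byte[3]=84: continuation. acc=(acc<<6)|0x04=0x1E1C4
Completed: cp=U+1E1C4 (starts at byte 0)
Byte[4]=E1: 3-byte lead, need 2 cont bytes. acc=0x1
Byte[5]=9E: continuation. acc=(acc<<6)|0x1E=0x5E
Byte[6]=A9: continuation. acc=(acc<<6)|0x29=0x17A9
Completed: cp=U+17A9 (starts at byte 4)
Byte[7]=F0: 4-byte lead, need 3 cont bytes. acc=0x0
Byte[8]=AA: continuation. acc=(acc<<6)|0x2A=0x2A
Byte[9]=AE: continuation. acc=(acc<<6)|0x2E=0xAAE
Byte[10]=89: continuation. acc=(acc<<6)|0x09=0x2AB89
Completed: cp=U+2AB89 (starts at byte 7)
Byte[11]=3E: 1-byte ASCII. cp=U+003E

Answer: 0 4 7 11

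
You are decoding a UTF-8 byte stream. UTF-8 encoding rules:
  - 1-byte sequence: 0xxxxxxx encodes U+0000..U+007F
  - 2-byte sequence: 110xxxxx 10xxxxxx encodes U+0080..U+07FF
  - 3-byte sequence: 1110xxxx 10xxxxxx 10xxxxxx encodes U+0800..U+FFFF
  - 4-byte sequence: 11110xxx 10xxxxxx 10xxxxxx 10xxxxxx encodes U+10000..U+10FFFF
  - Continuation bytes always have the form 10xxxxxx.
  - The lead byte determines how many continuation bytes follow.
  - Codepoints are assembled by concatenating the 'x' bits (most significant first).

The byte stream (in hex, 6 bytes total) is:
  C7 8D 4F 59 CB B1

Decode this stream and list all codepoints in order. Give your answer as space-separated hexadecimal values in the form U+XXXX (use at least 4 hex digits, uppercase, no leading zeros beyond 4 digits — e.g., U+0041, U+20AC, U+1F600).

Answer: U+01CD U+004F U+0059 U+02F1

Derivation:
Byte[0]=C7: 2-byte lead, need 1 cont bytes. acc=0x7
Byte[1]=8D: continuation. acc=(acc<<6)|0x0D=0x1CD
Completed: cp=U+01CD (starts at byte 0)
Byte[2]=4F: 1-byte ASCII. cp=U+004F
Byte[3]=59: 1-byte ASCII. cp=U+0059
Byte[4]=CB: 2-byte lead, need 1 cont bytes. acc=0xB
Byte[5]=B1: continuation. acc=(acc<<6)|0x31=0x2F1
Completed: cp=U+02F1 (starts at byte 4)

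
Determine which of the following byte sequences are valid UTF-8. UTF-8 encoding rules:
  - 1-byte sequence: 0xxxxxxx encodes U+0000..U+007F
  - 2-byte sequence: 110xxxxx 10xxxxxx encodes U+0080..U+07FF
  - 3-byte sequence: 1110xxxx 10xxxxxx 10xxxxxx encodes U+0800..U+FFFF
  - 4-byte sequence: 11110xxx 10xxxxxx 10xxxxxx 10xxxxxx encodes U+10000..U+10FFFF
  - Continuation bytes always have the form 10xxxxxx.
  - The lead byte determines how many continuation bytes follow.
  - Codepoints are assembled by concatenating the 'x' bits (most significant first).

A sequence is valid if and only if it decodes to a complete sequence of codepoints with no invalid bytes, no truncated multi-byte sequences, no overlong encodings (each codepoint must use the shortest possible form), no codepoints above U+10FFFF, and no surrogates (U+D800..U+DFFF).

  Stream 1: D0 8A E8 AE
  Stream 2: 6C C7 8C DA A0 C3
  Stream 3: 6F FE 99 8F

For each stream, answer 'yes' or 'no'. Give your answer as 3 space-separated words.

Answer: no no no

Derivation:
Stream 1: error at byte offset 4. INVALID
Stream 2: error at byte offset 6. INVALID
Stream 3: error at byte offset 1. INVALID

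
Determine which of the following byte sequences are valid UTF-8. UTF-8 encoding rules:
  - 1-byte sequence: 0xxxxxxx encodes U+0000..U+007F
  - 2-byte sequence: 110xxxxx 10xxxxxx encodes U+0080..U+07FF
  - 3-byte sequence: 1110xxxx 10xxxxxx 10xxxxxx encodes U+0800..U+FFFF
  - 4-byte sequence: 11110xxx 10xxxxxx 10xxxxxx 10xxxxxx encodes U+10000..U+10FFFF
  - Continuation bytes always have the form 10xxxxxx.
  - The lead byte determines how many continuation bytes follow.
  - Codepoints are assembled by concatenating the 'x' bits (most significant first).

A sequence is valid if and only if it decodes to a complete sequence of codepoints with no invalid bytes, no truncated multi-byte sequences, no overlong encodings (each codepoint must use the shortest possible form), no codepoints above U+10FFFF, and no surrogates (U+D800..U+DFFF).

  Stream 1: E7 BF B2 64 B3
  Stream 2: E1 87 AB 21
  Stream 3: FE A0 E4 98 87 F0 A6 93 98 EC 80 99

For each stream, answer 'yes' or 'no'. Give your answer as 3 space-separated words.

Answer: no yes no

Derivation:
Stream 1: error at byte offset 4. INVALID
Stream 2: decodes cleanly. VALID
Stream 3: error at byte offset 0. INVALID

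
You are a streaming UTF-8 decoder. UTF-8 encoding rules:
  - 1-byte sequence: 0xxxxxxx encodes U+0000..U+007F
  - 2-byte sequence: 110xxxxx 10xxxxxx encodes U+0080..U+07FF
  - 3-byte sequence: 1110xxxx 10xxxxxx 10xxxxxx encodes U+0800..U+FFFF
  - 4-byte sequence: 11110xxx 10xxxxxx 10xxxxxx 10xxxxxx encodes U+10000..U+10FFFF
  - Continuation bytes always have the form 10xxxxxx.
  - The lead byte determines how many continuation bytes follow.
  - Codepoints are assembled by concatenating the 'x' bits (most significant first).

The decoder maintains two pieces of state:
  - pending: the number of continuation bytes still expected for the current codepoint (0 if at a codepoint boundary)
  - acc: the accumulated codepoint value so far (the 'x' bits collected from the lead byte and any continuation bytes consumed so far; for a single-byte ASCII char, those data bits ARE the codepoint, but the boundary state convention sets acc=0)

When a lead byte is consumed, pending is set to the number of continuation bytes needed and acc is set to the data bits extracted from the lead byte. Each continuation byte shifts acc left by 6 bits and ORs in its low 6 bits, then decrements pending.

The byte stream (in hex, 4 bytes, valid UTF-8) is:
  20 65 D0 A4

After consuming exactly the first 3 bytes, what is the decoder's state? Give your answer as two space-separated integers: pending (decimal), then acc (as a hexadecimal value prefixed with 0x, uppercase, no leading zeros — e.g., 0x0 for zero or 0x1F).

Byte[0]=20: 1-byte. pending=0, acc=0x0
Byte[1]=65: 1-byte. pending=0, acc=0x0
Byte[2]=D0: 2-byte lead. pending=1, acc=0x10

Answer: 1 0x10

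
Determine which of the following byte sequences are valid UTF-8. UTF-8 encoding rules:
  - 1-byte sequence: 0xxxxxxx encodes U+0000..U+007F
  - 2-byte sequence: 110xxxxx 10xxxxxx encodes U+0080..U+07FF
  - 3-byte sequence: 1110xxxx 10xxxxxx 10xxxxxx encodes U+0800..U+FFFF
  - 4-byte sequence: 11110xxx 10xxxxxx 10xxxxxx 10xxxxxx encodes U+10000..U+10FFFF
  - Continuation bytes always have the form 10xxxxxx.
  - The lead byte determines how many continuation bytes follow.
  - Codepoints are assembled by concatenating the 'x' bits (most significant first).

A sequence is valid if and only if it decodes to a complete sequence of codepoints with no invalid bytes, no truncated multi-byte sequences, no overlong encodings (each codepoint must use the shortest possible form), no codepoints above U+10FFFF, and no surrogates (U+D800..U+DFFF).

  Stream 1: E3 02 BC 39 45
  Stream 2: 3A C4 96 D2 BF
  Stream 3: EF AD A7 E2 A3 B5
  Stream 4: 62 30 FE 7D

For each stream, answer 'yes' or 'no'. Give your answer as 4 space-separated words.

Answer: no yes yes no

Derivation:
Stream 1: error at byte offset 1. INVALID
Stream 2: decodes cleanly. VALID
Stream 3: decodes cleanly. VALID
Stream 4: error at byte offset 2. INVALID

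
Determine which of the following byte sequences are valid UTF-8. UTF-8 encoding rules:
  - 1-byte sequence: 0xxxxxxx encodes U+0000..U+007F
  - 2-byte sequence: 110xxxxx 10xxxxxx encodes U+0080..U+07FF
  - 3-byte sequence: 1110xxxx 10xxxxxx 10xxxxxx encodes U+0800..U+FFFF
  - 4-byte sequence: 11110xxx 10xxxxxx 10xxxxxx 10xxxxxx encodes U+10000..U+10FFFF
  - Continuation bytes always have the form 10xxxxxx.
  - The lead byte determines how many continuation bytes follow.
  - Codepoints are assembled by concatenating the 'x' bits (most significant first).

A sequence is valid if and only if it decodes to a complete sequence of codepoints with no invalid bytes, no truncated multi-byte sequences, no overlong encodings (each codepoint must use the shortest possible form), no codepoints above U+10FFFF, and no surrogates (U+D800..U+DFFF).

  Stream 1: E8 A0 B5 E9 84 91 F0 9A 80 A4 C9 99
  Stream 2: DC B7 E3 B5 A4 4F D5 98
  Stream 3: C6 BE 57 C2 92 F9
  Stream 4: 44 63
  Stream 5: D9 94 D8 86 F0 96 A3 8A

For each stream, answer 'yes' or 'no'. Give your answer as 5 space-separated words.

Stream 1: decodes cleanly. VALID
Stream 2: decodes cleanly. VALID
Stream 3: error at byte offset 5. INVALID
Stream 4: decodes cleanly. VALID
Stream 5: decodes cleanly. VALID

Answer: yes yes no yes yes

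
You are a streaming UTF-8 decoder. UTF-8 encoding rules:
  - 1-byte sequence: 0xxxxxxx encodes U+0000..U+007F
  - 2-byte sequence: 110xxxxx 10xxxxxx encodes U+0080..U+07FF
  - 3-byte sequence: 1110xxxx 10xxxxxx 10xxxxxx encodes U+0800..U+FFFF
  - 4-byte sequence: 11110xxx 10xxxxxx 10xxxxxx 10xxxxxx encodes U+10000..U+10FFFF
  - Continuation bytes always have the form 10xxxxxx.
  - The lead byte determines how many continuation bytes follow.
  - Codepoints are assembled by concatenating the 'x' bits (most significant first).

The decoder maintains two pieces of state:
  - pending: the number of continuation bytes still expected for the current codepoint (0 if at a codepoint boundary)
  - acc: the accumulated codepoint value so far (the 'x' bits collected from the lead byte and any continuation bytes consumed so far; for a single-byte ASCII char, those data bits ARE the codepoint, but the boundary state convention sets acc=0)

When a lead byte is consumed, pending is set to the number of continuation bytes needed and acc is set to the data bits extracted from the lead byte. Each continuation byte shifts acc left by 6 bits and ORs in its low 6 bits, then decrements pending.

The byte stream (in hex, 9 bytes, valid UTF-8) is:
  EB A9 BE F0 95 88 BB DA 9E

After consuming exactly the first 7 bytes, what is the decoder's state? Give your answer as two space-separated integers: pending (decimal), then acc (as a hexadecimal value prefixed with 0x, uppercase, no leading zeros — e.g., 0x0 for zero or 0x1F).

Answer: 0 0x1523B

Derivation:
Byte[0]=EB: 3-byte lead. pending=2, acc=0xB
Byte[1]=A9: continuation. acc=(acc<<6)|0x29=0x2E9, pending=1
Byte[2]=BE: continuation. acc=(acc<<6)|0x3E=0xBA7E, pending=0
Byte[3]=F0: 4-byte lead. pending=3, acc=0x0
Byte[4]=95: continuation. acc=(acc<<6)|0x15=0x15, pending=2
Byte[5]=88: continuation. acc=(acc<<6)|0x08=0x548, pending=1
Byte[6]=BB: continuation. acc=(acc<<6)|0x3B=0x1523B, pending=0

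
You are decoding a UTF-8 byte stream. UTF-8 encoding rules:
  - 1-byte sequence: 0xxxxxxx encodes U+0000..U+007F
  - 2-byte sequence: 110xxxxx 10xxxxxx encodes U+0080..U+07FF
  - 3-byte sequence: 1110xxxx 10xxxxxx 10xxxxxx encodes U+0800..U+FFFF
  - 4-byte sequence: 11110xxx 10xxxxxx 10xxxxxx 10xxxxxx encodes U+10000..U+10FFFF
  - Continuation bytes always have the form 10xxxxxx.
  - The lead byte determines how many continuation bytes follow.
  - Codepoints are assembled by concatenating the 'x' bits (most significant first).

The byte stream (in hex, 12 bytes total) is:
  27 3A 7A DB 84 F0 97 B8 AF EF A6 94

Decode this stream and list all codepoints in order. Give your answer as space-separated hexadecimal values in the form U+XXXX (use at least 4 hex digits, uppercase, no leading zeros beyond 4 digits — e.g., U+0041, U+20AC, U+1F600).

Answer: U+0027 U+003A U+007A U+06C4 U+17E2F U+F994

Derivation:
Byte[0]=27: 1-byte ASCII. cp=U+0027
Byte[1]=3A: 1-byte ASCII. cp=U+003A
Byte[2]=7A: 1-byte ASCII. cp=U+007A
Byte[3]=DB: 2-byte lead, need 1 cont bytes. acc=0x1B
Byte[4]=84: continuation. acc=(acc<<6)|0x04=0x6C4
Completed: cp=U+06C4 (starts at byte 3)
Byte[5]=F0: 4-byte lead, need 3 cont bytes. acc=0x0
Byte[6]=97: continuation. acc=(acc<<6)|0x17=0x17
Byte[7]=B8: continuation. acc=(acc<<6)|0x38=0x5F8
Byte[8]=AF: continuation. acc=(acc<<6)|0x2F=0x17E2F
Completed: cp=U+17E2F (starts at byte 5)
Byte[9]=EF: 3-byte lead, need 2 cont bytes. acc=0xF
Byte[10]=A6: continuation. acc=(acc<<6)|0x26=0x3E6
Byte[11]=94: continuation. acc=(acc<<6)|0x14=0xF994
Completed: cp=U+F994 (starts at byte 9)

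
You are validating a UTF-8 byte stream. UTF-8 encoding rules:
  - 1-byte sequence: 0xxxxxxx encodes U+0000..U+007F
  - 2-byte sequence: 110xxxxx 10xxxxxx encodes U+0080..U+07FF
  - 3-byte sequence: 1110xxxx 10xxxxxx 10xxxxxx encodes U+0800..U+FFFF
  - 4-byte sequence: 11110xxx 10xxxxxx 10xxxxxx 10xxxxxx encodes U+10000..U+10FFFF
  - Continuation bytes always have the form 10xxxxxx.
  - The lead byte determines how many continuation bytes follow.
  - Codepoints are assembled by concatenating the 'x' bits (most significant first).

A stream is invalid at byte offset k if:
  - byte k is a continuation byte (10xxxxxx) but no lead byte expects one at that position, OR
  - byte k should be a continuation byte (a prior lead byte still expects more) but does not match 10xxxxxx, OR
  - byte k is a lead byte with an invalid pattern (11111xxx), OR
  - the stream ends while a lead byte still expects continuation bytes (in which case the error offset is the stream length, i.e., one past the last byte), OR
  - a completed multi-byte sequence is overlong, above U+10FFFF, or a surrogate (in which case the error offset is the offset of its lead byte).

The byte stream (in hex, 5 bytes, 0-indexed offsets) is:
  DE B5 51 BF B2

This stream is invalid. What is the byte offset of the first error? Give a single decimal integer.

Byte[0]=DE: 2-byte lead, need 1 cont bytes. acc=0x1E
Byte[1]=B5: continuation. acc=(acc<<6)|0x35=0x7B5
Completed: cp=U+07B5 (starts at byte 0)
Byte[2]=51: 1-byte ASCII. cp=U+0051
Byte[3]=BF: INVALID lead byte (not 0xxx/110x/1110/11110)

Answer: 3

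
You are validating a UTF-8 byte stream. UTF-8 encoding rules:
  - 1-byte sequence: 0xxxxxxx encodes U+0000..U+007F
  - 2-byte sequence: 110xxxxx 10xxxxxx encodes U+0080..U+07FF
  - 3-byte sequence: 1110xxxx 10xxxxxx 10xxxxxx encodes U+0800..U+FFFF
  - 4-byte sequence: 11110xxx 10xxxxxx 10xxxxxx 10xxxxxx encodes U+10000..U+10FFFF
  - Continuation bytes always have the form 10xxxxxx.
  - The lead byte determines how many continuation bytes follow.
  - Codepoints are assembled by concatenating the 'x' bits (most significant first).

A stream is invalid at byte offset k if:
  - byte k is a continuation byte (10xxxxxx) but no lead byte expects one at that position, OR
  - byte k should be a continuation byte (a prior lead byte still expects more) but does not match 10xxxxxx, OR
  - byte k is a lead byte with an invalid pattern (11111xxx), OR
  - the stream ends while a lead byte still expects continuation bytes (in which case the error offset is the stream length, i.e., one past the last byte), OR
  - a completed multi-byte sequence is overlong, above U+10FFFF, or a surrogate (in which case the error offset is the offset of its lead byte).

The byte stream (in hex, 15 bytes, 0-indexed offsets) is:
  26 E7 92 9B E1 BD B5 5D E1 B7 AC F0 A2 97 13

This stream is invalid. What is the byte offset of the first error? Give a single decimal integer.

Answer: 14

Derivation:
Byte[0]=26: 1-byte ASCII. cp=U+0026
Byte[1]=E7: 3-byte lead, need 2 cont bytes. acc=0x7
Byte[2]=92: continuation. acc=(acc<<6)|0x12=0x1D2
Byte[3]=9B: continuation. acc=(acc<<6)|0x1B=0x749B
Completed: cp=U+749B (starts at byte 1)
Byte[4]=E1: 3-byte lead, need 2 cont bytes. acc=0x1
Byte[5]=BD: continuation. acc=(acc<<6)|0x3D=0x7D
Byte[6]=B5: continuation. acc=(acc<<6)|0x35=0x1F75
Completed: cp=U+1F75 (starts at byte 4)
Byte[7]=5D: 1-byte ASCII. cp=U+005D
Byte[8]=E1: 3-byte lead, need 2 cont bytes. acc=0x1
Byte[9]=B7: continuation. acc=(acc<<6)|0x37=0x77
Byte[10]=AC: continuation. acc=(acc<<6)|0x2C=0x1DEC
Completed: cp=U+1DEC (starts at byte 8)
Byte[11]=F0: 4-byte lead, need 3 cont bytes. acc=0x0
Byte[12]=A2: continuation. acc=(acc<<6)|0x22=0x22
Byte[13]=97: continuation. acc=(acc<<6)|0x17=0x897
Byte[14]=13: expected 10xxxxxx continuation. INVALID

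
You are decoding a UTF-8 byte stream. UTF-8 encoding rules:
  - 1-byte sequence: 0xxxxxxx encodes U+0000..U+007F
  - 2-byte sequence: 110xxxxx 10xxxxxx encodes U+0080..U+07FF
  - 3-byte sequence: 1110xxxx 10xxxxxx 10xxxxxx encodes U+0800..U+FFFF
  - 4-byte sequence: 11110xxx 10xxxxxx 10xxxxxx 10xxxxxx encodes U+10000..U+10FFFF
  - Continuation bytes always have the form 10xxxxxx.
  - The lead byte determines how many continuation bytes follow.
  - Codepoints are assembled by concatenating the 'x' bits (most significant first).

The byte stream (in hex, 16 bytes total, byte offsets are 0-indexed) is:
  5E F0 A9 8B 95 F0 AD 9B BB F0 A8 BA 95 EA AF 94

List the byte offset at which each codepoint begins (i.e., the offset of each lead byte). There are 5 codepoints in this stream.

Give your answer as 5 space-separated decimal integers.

Byte[0]=5E: 1-byte ASCII. cp=U+005E
Byte[1]=F0: 4-byte lead, need 3 cont bytes. acc=0x0
Byte[2]=A9: continuation. acc=(acc<<6)|0x29=0x29
Byte[3]=8B: continuation. acc=(acc<<6)|0x0B=0xA4B
Byte[4]=95: continuation. acc=(acc<<6)|0x15=0x292D5
Completed: cp=U+292D5 (starts at byte 1)
Byte[5]=F0: 4-byte lead, need 3 cont bytes. acc=0x0
Byte[6]=AD: continuation. acc=(acc<<6)|0x2D=0x2D
Byte[7]=9B: continuation. acc=(acc<<6)|0x1B=0xB5B
Byte[8]=BB: continuation. acc=(acc<<6)|0x3B=0x2D6FB
Completed: cp=U+2D6FB (starts at byte 5)
Byte[9]=F0: 4-byte lead, need 3 cont bytes. acc=0x0
Byte[10]=A8: continuation. acc=(acc<<6)|0x28=0x28
Byte[11]=BA: continuation. acc=(acc<<6)|0x3A=0xA3A
Byte[12]=95: continuation. acc=(acc<<6)|0x15=0x28E95
Completed: cp=U+28E95 (starts at byte 9)
Byte[13]=EA: 3-byte lead, need 2 cont bytes. acc=0xA
Byte[14]=AF: continuation. acc=(acc<<6)|0x2F=0x2AF
Byte[15]=94: continuation. acc=(acc<<6)|0x14=0xABD4
Completed: cp=U+ABD4 (starts at byte 13)

Answer: 0 1 5 9 13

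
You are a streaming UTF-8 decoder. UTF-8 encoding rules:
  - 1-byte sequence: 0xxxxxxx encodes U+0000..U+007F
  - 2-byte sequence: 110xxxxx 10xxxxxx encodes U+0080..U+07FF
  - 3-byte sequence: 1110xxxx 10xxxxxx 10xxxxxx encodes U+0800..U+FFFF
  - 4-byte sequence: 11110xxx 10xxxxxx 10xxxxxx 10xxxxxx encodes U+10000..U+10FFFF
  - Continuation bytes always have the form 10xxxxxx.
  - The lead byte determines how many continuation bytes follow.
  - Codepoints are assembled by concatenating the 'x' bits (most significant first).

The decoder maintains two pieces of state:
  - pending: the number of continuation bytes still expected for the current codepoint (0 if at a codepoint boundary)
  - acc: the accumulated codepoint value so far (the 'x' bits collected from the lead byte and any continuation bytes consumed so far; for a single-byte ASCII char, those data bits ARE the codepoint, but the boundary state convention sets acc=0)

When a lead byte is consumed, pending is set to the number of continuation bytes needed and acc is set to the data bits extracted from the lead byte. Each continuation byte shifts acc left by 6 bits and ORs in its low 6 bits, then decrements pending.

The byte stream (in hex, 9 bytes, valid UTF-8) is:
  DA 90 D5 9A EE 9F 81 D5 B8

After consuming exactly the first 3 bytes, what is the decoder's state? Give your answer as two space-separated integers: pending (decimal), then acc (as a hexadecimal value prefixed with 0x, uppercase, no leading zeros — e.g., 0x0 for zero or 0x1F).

Answer: 1 0x15

Derivation:
Byte[0]=DA: 2-byte lead. pending=1, acc=0x1A
Byte[1]=90: continuation. acc=(acc<<6)|0x10=0x690, pending=0
Byte[2]=D5: 2-byte lead. pending=1, acc=0x15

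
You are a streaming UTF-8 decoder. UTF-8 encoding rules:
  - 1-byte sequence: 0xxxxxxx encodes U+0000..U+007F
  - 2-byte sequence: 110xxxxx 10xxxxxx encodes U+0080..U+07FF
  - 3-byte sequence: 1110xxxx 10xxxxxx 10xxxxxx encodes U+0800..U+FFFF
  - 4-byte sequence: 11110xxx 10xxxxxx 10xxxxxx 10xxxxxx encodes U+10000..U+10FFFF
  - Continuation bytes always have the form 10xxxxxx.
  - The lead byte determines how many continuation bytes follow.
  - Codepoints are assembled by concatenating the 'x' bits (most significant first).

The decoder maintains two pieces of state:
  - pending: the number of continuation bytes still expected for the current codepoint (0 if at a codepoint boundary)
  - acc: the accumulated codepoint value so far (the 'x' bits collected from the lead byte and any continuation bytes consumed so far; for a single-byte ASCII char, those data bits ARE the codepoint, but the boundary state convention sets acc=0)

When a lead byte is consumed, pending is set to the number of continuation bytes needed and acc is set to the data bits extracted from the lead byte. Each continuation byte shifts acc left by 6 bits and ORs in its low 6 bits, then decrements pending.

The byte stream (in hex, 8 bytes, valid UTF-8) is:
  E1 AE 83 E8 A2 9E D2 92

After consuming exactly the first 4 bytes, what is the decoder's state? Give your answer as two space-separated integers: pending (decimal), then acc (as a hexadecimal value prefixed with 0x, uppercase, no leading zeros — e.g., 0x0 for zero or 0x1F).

Byte[0]=E1: 3-byte lead. pending=2, acc=0x1
Byte[1]=AE: continuation. acc=(acc<<6)|0x2E=0x6E, pending=1
Byte[2]=83: continuation. acc=(acc<<6)|0x03=0x1B83, pending=0
Byte[3]=E8: 3-byte lead. pending=2, acc=0x8

Answer: 2 0x8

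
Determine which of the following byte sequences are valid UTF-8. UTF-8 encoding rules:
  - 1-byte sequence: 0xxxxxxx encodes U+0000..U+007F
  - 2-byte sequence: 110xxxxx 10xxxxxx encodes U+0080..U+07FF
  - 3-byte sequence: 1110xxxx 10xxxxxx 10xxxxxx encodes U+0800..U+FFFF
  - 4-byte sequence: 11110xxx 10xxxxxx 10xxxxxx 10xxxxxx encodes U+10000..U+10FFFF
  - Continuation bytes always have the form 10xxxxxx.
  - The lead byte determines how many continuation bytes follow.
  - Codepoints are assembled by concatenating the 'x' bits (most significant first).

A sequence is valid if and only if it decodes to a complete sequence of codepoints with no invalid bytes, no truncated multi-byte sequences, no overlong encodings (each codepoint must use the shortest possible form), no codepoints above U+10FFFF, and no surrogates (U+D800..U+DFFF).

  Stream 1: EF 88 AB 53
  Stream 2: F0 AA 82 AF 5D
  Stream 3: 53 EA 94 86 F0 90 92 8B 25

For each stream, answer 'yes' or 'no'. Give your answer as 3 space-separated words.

Stream 1: decodes cleanly. VALID
Stream 2: decodes cleanly. VALID
Stream 3: decodes cleanly. VALID

Answer: yes yes yes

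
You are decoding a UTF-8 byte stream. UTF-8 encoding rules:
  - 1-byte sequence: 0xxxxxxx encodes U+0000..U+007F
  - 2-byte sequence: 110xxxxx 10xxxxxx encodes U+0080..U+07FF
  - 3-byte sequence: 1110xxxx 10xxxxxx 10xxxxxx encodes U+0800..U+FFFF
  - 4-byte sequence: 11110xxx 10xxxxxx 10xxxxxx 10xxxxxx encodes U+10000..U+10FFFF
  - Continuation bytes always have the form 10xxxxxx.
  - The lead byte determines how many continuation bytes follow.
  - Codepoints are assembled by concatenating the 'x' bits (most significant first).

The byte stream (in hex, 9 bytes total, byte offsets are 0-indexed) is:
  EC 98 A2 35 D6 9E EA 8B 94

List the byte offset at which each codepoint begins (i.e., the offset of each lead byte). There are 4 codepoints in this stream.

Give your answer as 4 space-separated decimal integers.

Answer: 0 3 4 6

Derivation:
Byte[0]=EC: 3-byte lead, need 2 cont bytes. acc=0xC
Byte[1]=98: continuation. acc=(acc<<6)|0x18=0x318
Byte[2]=A2: continuation. acc=(acc<<6)|0x22=0xC622
Completed: cp=U+C622 (starts at byte 0)
Byte[3]=35: 1-byte ASCII. cp=U+0035
Byte[4]=D6: 2-byte lead, need 1 cont bytes. acc=0x16
Byte[5]=9E: continuation. acc=(acc<<6)|0x1E=0x59E
Completed: cp=U+059E (starts at byte 4)
Byte[6]=EA: 3-byte lead, need 2 cont bytes. acc=0xA
Byte[7]=8B: continuation. acc=(acc<<6)|0x0B=0x28B
Byte[8]=94: continuation. acc=(acc<<6)|0x14=0xA2D4
Completed: cp=U+A2D4 (starts at byte 6)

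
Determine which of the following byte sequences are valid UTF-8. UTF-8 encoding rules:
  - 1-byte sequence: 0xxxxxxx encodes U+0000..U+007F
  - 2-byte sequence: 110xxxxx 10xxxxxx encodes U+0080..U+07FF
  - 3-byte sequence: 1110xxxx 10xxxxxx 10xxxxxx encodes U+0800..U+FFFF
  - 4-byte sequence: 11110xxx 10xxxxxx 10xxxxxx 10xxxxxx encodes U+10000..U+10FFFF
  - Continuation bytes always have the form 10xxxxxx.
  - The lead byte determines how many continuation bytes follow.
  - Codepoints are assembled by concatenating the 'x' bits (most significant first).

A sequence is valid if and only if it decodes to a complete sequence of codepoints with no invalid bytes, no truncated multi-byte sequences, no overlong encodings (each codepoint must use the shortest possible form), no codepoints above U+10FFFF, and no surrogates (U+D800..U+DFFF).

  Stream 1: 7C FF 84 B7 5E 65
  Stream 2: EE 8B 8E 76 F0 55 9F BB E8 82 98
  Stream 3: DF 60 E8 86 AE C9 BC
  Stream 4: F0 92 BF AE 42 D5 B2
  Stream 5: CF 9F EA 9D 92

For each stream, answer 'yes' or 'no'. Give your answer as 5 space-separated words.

Stream 1: error at byte offset 1. INVALID
Stream 2: error at byte offset 5. INVALID
Stream 3: error at byte offset 1. INVALID
Stream 4: decodes cleanly. VALID
Stream 5: decodes cleanly. VALID

Answer: no no no yes yes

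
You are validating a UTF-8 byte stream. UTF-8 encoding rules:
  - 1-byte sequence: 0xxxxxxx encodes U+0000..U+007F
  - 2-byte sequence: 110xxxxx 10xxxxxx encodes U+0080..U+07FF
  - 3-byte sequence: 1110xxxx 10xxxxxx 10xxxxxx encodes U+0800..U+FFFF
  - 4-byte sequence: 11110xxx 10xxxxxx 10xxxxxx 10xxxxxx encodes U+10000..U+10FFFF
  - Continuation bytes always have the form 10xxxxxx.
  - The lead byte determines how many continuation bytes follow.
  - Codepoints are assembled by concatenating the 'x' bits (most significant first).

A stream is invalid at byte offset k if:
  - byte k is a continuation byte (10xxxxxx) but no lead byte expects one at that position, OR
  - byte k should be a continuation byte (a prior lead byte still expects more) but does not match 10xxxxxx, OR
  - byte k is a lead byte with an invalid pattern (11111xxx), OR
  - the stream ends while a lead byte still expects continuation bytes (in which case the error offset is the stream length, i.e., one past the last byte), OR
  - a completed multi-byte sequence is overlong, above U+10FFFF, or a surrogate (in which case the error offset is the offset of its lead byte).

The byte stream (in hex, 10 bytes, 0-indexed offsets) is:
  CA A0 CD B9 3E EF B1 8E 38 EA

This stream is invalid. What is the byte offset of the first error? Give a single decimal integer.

Answer: 10

Derivation:
Byte[0]=CA: 2-byte lead, need 1 cont bytes. acc=0xA
Byte[1]=A0: continuation. acc=(acc<<6)|0x20=0x2A0
Completed: cp=U+02A0 (starts at byte 0)
Byte[2]=CD: 2-byte lead, need 1 cont bytes. acc=0xD
Byte[3]=B9: continuation. acc=(acc<<6)|0x39=0x379
Completed: cp=U+0379 (starts at byte 2)
Byte[4]=3E: 1-byte ASCII. cp=U+003E
Byte[5]=EF: 3-byte lead, need 2 cont bytes. acc=0xF
Byte[6]=B1: continuation. acc=(acc<<6)|0x31=0x3F1
Byte[7]=8E: continuation. acc=(acc<<6)|0x0E=0xFC4E
Completed: cp=U+FC4E (starts at byte 5)
Byte[8]=38: 1-byte ASCII. cp=U+0038
Byte[9]=EA: 3-byte lead, need 2 cont bytes. acc=0xA
Byte[10]: stream ended, expected continuation. INVALID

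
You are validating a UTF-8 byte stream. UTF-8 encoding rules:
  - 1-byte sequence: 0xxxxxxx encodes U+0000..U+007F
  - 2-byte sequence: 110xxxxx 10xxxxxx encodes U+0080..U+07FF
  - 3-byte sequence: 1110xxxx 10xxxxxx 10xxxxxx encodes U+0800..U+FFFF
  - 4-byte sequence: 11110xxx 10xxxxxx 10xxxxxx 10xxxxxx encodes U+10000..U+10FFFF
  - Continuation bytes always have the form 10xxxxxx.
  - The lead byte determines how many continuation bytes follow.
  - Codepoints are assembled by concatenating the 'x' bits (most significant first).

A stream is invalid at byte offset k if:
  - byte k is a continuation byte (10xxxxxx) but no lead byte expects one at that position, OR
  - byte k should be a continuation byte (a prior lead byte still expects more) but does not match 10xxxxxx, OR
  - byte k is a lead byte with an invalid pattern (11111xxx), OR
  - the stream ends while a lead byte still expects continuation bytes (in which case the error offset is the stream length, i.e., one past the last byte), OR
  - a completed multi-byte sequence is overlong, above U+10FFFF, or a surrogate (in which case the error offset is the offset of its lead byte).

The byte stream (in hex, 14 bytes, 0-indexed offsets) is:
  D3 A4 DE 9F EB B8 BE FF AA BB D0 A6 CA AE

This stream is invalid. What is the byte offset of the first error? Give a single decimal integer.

Byte[0]=D3: 2-byte lead, need 1 cont bytes. acc=0x13
Byte[1]=A4: continuation. acc=(acc<<6)|0x24=0x4E4
Completed: cp=U+04E4 (starts at byte 0)
Byte[2]=DE: 2-byte lead, need 1 cont bytes. acc=0x1E
Byte[3]=9F: continuation. acc=(acc<<6)|0x1F=0x79F
Completed: cp=U+079F (starts at byte 2)
Byte[4]=EB: 3-byte lead, need 2 cont bytes. acc=0xB
Byte[5]=B8: continuation. acc=(acc<<6)|0x38=0x2F8
Byte[6]=BE: continuation. acc=(acc<<6)|0x3E=0xBE3E
Completed: cp=U+BE3E (starts at byte 4)
Byte[7]=FF: INVALID lead byte (not 0xxx/110x/1110/11110)

Answer: 7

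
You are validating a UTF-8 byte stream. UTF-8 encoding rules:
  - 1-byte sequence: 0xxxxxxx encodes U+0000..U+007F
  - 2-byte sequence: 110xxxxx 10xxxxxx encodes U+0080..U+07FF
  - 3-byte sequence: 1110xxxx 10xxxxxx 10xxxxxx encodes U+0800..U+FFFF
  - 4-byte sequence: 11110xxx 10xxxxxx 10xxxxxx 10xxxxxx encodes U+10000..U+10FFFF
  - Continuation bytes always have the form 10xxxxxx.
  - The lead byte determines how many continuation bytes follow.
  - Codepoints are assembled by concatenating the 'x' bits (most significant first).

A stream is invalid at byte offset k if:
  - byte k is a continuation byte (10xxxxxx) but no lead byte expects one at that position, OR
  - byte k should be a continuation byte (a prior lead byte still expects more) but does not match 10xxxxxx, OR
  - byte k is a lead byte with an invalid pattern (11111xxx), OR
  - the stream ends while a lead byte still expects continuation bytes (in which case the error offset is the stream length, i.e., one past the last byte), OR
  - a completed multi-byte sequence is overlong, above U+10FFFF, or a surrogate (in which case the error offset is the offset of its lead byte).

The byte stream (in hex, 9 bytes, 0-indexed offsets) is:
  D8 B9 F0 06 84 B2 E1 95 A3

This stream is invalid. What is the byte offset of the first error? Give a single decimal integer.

Answer: 3

Derivation:
Byte[0]=D8: 2-byte lead, need 1 cont bytes. acc=0x18
Byte[1]=B9: continuation. acc=(acc<<6)|0x39=0x639
Completed: cp=U+0639 (starts at byte 0)
Byte[2]=F0: 4-byte lead, need 3 cont bytes. acc=0x0
Byte[3]=06: expected 10xxxxxx continuation. INVALID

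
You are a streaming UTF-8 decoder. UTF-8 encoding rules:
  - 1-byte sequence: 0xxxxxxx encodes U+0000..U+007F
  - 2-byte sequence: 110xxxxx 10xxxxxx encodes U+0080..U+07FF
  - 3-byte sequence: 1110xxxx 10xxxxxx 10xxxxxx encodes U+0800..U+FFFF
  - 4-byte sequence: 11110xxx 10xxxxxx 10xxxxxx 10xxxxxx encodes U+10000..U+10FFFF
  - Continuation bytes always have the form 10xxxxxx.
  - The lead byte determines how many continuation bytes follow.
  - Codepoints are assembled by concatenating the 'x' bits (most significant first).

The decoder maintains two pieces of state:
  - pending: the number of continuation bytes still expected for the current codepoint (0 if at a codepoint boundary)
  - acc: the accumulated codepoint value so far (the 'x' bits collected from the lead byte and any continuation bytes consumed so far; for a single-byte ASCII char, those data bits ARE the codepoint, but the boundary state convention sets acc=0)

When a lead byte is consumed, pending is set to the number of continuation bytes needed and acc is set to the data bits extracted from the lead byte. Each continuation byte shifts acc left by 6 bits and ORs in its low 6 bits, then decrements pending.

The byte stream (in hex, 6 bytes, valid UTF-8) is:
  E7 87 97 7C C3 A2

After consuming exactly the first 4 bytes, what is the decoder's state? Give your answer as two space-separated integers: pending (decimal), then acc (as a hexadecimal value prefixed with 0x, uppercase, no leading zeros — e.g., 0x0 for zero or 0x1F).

Byte[0]=E7: 3-byte lead. pending=2, acc=0x7
Byte[1]=87: continuation. acc=(acc<<6)|0x07=0x1C7, pending=1
Byte[2]=97: continuation. acc=(acc<<6)|0x17=0x71D7, pending=0
Byte[3]=7C: 1-byte. pending=0, acc=0x0

Answer: 0 0x0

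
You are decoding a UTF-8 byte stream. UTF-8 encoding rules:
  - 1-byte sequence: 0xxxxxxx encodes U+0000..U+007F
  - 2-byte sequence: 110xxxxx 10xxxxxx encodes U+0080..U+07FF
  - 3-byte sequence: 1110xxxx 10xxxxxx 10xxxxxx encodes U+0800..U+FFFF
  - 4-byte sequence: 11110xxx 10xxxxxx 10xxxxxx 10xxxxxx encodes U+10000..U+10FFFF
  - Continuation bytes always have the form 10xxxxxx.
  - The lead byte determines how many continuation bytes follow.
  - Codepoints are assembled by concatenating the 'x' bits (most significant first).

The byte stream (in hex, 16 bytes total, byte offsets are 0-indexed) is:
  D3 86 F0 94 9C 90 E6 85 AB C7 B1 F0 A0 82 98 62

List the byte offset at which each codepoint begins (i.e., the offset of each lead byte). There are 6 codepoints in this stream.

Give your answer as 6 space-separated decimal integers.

Byte[0]=D3: 2-byte lead, need 1 cont bytes. acc=0x13
Byte[1]=86: continuation. acc=(acc<<6)|0x06=0x4C6
Completed: cp=U+04C6 (starts at byte 0)
Byte[2]=F0: 4-byte lead, need 3 cont bytes. acc=0x0
Byte[3]=94: continuation. acc=(acc<<6)|0x14=0x14
Byte[4]=9C: continuation. acc=(acc<<6)|0x1C=0x51C
Byte[5]=90: continuation. acc=(acc<<6)|0x10=0x14710
Completed: cp=U+14710 (starts at byte 2)
Byte[6]=E6: 3-byte lead, need 2 cont bytes. acc=0x6
Byte[7]=85: continuation. acc=(acc<<6)|0x05=0x185
Byte[8]=AB: continuation. acc=(acc<<6)|0x2B=0x616B
Completed: cp=U+616B (starts at byte 6)
Byte[9]=C7: 2-byte lead, need 1 cont bytes. acc=0x7
Byte[10]=B1: continuation. acc=(acc<<6)|0x31=0x1F1
Completed: cp=U+01F1 (starts at byte 9)
Byte[11]=F0: 4-byte lead, need 3 cont bytes. acc=0x0
Byte[12]=A0: continuation. acc=(acc<<6)|0x20=0x20
Byte[13]=82: continuation. acc=(acc<<6)|0x02=0x802
Byte[14]=98: continuation. acc=(acc<<6)|0x18=0x20098
Completed: cp=U+20098 (starts at byte 11)
Byte[15]=62: 1-byte ASCII. cp=U+0062

Answer: 0 2 6 9 11 15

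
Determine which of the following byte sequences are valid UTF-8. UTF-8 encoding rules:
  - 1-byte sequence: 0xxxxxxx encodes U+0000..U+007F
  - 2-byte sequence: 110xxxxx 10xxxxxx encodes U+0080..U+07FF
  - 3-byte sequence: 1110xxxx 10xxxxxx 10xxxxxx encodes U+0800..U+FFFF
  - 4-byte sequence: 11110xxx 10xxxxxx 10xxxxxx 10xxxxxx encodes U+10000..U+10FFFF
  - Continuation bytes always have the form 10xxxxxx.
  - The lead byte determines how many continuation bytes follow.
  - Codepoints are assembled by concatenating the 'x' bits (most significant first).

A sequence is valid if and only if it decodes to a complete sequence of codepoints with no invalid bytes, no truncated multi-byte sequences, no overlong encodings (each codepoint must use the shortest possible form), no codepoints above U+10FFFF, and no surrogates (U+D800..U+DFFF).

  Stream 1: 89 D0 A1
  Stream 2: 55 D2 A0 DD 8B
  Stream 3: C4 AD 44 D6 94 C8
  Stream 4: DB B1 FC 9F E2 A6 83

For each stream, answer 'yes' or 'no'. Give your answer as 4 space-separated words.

Answer: no yes no no

Derivation:
Stream 1: error at byte offset 0. INVALID
Stream 2: decodes cleanly. VALID
Stream 3: error at byte offset 6. INVALID
Stream 4: error at byte offset 2. INVALID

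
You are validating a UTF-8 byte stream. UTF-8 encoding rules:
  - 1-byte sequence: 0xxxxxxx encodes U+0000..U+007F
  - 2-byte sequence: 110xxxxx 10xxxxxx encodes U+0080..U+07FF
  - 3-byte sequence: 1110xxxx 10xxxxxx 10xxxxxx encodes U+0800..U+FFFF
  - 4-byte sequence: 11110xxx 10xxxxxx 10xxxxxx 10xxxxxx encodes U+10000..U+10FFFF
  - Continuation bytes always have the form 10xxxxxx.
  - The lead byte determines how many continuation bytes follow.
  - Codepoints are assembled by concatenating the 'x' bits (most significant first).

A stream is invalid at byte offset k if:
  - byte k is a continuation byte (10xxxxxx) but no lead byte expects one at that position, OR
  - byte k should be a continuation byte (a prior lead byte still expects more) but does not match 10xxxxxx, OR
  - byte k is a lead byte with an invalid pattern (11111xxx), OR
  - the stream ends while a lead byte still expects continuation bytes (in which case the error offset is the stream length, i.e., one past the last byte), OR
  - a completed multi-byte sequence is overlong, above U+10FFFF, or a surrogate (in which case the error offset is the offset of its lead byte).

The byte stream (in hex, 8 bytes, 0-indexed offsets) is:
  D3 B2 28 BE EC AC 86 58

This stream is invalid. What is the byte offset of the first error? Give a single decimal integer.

Byte[0]=D3: 2-byte lead, need 1 cont bytes. acc=0x13
Byte[1]=B2: continuation. acc=(acc<<6)|0x32=0x4F2
Completed: cp=U+04F2 (starts at byte 0)
Byte[2]=28: 1-byte ASCII. cp=U+0028
Byte[3]=BE: INVALID lead byte (not 0xxx/110x/1110/11110)

Answer: 3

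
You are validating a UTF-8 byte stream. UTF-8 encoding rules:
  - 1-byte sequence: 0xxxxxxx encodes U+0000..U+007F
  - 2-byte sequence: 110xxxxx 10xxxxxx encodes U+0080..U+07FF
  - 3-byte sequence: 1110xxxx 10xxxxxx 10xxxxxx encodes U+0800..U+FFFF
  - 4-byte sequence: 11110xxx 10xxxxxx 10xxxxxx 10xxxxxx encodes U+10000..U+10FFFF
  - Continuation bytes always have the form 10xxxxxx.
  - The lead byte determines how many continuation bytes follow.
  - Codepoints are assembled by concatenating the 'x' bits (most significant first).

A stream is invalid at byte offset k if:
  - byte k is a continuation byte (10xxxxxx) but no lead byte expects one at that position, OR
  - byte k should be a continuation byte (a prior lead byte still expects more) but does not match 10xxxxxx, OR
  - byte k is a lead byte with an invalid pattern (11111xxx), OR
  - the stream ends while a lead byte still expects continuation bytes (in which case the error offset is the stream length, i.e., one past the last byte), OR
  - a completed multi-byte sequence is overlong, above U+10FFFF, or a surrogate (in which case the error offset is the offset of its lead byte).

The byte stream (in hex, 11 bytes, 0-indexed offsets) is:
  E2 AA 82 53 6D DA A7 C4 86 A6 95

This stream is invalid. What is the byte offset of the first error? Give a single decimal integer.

Answer: 9

Derivation:
Byte[0]=E2: 3-byte lead, need 2 cont bytes. acc=0x2
Byte[1]=AA: continuation. acc=(acc<<6)|0x2A=0xAA
Byte[2]=82: continuation. acc=(acc<<6)|0x02=0x2A82
Completed: cp=U+2A82 (starts at byte 0)
Byte[3]=53: 1-byte ASCII. cp=U+0053
Byte[4]=6D: 1-byte ASCII. cp=U+006D
Byte[5]=DA: 2-byte lead, need 1 cont bytes. acc=0x1A
Byte[6]=A7: continuation. acc=(acc<<6)|0x27=0x6A7
Completed: cp=U+06A7 (starts at byte 5)
Byte[7]=C4: 2-byte lead, need 1 cont bytes. acc=0x4
Byte[8]=86: continuation. acc=(acc<<6)|0x06=0x106
Completed: cp=U+0106 (starts at byte 7)
Byte[9]=A6: INVALID lead byte (not 0xxx/110x/1110/11110)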